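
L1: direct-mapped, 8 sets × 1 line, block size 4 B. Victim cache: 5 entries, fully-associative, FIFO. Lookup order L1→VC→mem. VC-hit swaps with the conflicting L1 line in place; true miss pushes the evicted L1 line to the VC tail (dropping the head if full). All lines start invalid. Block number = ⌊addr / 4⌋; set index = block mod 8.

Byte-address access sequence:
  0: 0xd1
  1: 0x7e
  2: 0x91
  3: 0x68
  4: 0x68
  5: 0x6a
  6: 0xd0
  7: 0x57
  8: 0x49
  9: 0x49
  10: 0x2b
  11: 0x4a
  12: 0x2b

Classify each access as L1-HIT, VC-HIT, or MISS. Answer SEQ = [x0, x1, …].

SEQ = [MISS, MISS, MISS, MISS, L1-HIT, L1-HIT, VC-HIT, MISS, MISS, L1-HIT, MISS, VC-HIT, VC-HIT]

#0 0xd1→b52/s4 MISS; vc=[]
#1 0x7e→b31/s7 MISS; vc=[]
#2 0x91→b36/s4 MISS; vc=[52]
#3 0x68→b26/s2 MISS; vc=[52]
#4 0x68→b26/s2 L1-HIT; vc=[52]
#5 0x6a→b26/s2 L1-HIT; vc=[52]
#6 0xd0→b52/s4 VC-HIT; vc=[36]
#7 0x57→b21/s5 MISS; vc=[36]
#8 0x49→b18/s2 MISS; vc=[36,26]
#9 0x49→b18/s2 L1-HIT; vc=[36,26]
#10 0x2b→b10/s2 MISS; vc=[36,26,18]
#11 0x4a→b18/s2 VC-HIT; vc=[36,26,10]
#12 0x2b→b10/s2 VC-HIT; vc=[36,26,18]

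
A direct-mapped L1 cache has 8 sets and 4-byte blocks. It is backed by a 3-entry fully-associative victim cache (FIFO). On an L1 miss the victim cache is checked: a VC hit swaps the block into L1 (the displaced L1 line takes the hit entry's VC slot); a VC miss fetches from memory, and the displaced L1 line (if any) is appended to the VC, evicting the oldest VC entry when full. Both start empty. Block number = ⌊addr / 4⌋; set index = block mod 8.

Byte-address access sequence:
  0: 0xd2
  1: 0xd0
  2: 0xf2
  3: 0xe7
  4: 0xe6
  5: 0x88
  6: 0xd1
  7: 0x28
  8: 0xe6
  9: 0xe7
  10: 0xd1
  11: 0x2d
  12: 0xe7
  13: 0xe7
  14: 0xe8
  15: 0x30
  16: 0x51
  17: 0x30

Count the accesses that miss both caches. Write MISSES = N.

#0 0xd2→b52/s4 MISS; vc=[]
#1 0xd0→b52/s4 L1-HIT; vc=[]
#2 0xf2→b60/s4 MISS; vc=[52]
#3 0xe7→b57/s1 MISS; vc=[52]
#4 0xe6→b57/s1 L1-HIT; vc=[52]
#5 0x88→b34/s2 MISS; vc=[52]
#6 0xd1→b52/s4 VC-HIT; vc=[60]
#7 0x28→b10/s2 MISS; vc=[60,34]
#8 0xe6→b57/s1 L1-HIT; vc=[60,34]
#9 0xe7→b57/s1 L1-HIT; vc=[60,34]
#10 0xd1→b52/s4 L1-HIT; vc=[60,34]
#11 0x2d→b11/s3 MISS; vc=[60,34]
#12 0xe7→b57/s1 L1-HIT; vc=[60,34]
#13 0xe7→b57/s1 L1-HIT; vc=[60,34]
#14 0xe8→b58/s2 MISS; vc=[60,34,10]
#15 0x30→b12/s4 MISS; vc=[34,10,52]
#16 0x51→b20/s4 MISS; vc=[10,52,12]
#17 0x30→b12/s4 VC-HIT; vc=[10,52,20]

MISSES = 9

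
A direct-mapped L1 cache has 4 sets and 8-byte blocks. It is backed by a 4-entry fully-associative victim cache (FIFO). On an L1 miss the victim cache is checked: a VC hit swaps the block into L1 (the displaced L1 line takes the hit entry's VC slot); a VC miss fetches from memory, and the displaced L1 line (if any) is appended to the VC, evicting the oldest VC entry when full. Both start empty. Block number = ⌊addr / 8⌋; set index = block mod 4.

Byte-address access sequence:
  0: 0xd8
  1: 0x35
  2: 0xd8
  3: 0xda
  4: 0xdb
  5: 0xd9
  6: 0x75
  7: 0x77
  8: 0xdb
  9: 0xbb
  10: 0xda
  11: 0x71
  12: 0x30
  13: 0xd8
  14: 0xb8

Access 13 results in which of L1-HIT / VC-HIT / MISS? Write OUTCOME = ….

OUTCOME = L1-HIT

#0 0xd8→b27/s3 MISS; vc=[]
#1 0x35→b6/s2 MISS; vc=[]
#2 0xd8→b27/s3 L1-HIT; vc=[]
#3 0xda→b27/s3 L1-HIT; vc=[]
#4 0xdb→b27/s3 L1-HIT; vc=[]
#5 0xd9→b27/s3 L1-HIT; vc=[]
#6 0x75→b14/s2 MISS; vc=[6]
#7 0x77→b14/s2 L1-HIT; vc=[6]
#8 0xdb→b27/s3 L1-HIT; vc=[6]
#9 0xbb→b23/s3 MISS; vc=[6,27]
#10 0xda→b27/s3 VC-HIT; vc=[6,23]
#11 0x71→b14/s2 L1-HIT; vc=[6,23]
#12 0x30→b6/s2 VC-HIT; vc=[14,23]
#13 0xd8→b27/s3 L1-HIT; vc=[14,23]
#14 0xb8→b23/s3 VC-HIT; vc=[14,27]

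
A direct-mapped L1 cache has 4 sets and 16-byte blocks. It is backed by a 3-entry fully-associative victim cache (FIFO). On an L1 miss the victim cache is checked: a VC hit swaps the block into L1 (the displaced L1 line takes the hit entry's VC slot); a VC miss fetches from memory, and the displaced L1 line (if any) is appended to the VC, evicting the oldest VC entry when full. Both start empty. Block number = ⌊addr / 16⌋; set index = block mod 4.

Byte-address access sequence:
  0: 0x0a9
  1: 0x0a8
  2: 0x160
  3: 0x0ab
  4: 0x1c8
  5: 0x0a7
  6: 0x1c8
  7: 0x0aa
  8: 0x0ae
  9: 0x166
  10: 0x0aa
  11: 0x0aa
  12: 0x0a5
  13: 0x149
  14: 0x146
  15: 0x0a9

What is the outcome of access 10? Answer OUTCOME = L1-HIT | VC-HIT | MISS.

  [0] addr=0xa9 blk=10 s=2: MISS | VC []
  [1] addr=0xa8 blk=10 s=2: L1-HIT | VC []
  [2] addr=0x160 blk=22 s=2: MISS | VC [10]
  [3] addr=0xab blk=10 s=2: VC-HIT | VC [22]
  [4] addr=0x1c8 blk=28 s=0: MISS | VC [22]
  [5] addr=0xa7 blk=10 s=2: L1-HIT | VC [22]
  [6] addr=0x1c8 blk=28 s=0: L1-HIT | VC [22]
  [7] addr=0xaa blk=10 s=2: L1-HIT | VC [22]
  [8] addr=0xae blk=10 s=2: L1-HIT | VC [22]
  [9] addr=0x166 blk=22 s=2: VC-HIT | VC [10]
  [10] addr=0xaa blk=10 s=2: VC-HIT | VC [22]
  [11] addr=0xaa blk=10 s=2: L1-HIT | VC [22]
  [12] addr=0xa5 blk=10 s=2: L1-HIT | VC [22]
  [13] addr=0x149 blk=20 s=0: MISS | VC [22, 28]
  [14] addr=0x146 blk=20 s=0: L1-HIT | VC [22, 28]
  [15] addr=0xa9 blk=10 s=2: L1-HIT | VC [22, 28]

OUTCOME = VC-HIT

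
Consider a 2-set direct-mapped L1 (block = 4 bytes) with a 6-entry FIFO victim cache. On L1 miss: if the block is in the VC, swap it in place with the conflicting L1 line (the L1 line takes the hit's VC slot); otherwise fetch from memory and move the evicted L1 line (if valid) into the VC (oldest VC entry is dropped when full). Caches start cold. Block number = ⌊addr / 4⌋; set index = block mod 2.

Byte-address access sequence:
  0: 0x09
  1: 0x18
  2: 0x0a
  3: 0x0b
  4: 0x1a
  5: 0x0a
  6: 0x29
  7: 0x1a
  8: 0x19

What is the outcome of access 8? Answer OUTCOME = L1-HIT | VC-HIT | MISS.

OUTCOME = L1-HIT

#0 0x9→b2/s0 MISS; vc=[]
#1 0x18→b6/s0 MISS; vc=[2]
#2 0xa→b2/s0 VC-HIT; vc=[6]
#3 0xb→b2/s0 L1-HIT; vc=[6]
#4 0x1a→b6/s0 VC-HIT; vc=[2]
#5 0xa→b2/s0 VC-HIT; vc=[6]
#6 0x29→b10/s0 MISS; vc=[6,2]
#7 0x1a→b6/s0 VC-HIT; vc=[10,2]
#8 0x19→b6/s0 L1-HIT; vc=[10,2]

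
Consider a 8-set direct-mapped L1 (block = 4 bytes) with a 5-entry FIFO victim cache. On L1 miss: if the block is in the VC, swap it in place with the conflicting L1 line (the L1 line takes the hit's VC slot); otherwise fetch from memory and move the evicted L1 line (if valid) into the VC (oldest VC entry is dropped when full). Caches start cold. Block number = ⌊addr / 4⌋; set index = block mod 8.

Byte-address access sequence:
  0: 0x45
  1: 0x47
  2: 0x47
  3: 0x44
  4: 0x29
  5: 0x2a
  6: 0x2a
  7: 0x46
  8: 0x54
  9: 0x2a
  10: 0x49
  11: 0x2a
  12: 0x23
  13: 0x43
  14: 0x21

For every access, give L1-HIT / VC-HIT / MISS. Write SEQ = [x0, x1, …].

SEQ = [MISS, L1-HIT, L1-HIT, L1-HIT, MISS, L1-HIT, L1-HIT, L1-HIT, MISS, L1-HIT, MISS, VC-HIT, MISS, MISS, VC-HIT]

#0 0x45→b17/s1 MISS; vc=[]
#1 0x47→b17/s1 L1-HIT; vc=[]
#2 0x47→b17/s1 L1-HIT; vc=[]
#3 0x44→b17/s1 L1-HIT; vc=[]
#4 0x29→b10/s2 MISS; vc=[]
#5 0x2a→b10/s2 L1-HIT; vc=[]
#6 0x2a→b10/s2 L1-HIT; vc=[]
#7 0x46→b17/s1 L1-HIT; vc=[]
#8 0x54→b21/s5 MISS; vc=[]
#9 0x2a→b10/s2 L1-HIT; vc=[]
#10 0x49→b18/s2 MISS; vc=[10]
#11 0x2a→b10/s2 VC-HIT; vc=[18]
#12 0x23→b8/s0 MISS; vc=[18]
#13 0x43→b16/s0 MISS; vc=[18,8]
#14 0x21→b8/s0 VC-HIT; vc=[18,16]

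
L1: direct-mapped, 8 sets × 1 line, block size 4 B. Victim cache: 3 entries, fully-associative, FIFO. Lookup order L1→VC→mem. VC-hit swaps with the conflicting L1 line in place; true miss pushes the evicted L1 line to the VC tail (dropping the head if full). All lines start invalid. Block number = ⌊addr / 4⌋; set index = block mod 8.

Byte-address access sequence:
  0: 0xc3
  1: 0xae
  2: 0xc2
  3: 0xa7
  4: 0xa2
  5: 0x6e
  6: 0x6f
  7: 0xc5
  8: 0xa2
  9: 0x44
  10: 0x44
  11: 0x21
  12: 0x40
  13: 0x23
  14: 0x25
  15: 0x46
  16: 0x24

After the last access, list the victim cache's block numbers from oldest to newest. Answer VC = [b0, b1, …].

VC = [40, 16, 17]

#0 0xc3→b48/s0 MISS; vc=[]
#1 0xae→b43/s3 MISS; vc=[]
#2 0xc2→b48/s0 L1-HIT; vc=[]
#3 0xa7→b41/s1 MISS; vc=[]
#4 0xa2→b40/s0 MISS; vc=[48]
#5 0x6e→b27/s3 MISS; vc=[48,43]
#6 0x6f→b27/s3 L1-HIT; vc=[48,43]
#7 0xc5→b49/s1 MISS; vc=[48,43,41]
#8 0xa2→b40/s0 L1-HIT; vc=[48,43,41]
#9 0x44→b17/s1 MISS; vc=[43,41,49]
#10 0x44→b17/s1 L1-HIT; vc=[43,41,49]
#11 0x21→b8/s0 MISS; vc=[41,49,40]
#12 0x40→b16/s0 MISS; vc=[49,40,8]
#13 0x23→b8/s0 VC-HIT; vc=[49,40,16]
#14 0x25→b9/s1 MISS; vc=[40,16,17]
#15 0x46→b17/s1 VC-HIT; vc=[40,16,9]
#16 0x24→b9/s1 VC-HIT; vc=[40,16,17]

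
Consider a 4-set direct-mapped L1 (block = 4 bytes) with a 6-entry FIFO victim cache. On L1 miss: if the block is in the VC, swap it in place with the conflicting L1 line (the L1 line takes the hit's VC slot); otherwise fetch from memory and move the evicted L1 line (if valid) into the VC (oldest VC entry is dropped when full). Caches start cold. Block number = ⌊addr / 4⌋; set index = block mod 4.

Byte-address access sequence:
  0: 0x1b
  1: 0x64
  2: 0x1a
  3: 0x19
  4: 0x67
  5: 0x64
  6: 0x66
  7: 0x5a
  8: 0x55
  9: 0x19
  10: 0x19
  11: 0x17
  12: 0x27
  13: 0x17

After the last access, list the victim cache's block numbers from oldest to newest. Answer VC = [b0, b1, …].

0: 0x1b (blk 6, set 2) → MISS  vc=[]
1: 0x64 (blk 25, set 1) → MISS  vc=[]
2: 0x1a (blk 6, set 2) → L1-HIT  vc=[]
3: 0x19 (blk 6, set 2) → L1-HIT  vc=[]
4: 0x67 (blk 25, set 1) → L1-HIT  vc=[]
5: 0x64 (blk 25, set 1) → L1-HIT  vc=[]
6: 0x66 (blk 25, set 1) → L1-HIT  vc=[]
7: 0x5a (blk 22, set 2) → MISS  vc=[6]
8: 0x55 (blk 21, set 1) → MISS  vc=[6, 25]
9: 0x19 (blk 6, set 2) → VC-HIT  vc=[22, 25]
10: 0x19 (blk 6, set 2) → L1-HIT  vc=[22, 25]
11: 0x17 (blk 5, set 1) → MISS  vc=[22, 25, 21]
12: 0x27 (blk 9, set 1) → MISS  vc=[22, 25, 21, 5]
13: 0x17 (blk 5, set 1) → VC-HIT  vc=[22, 25, 21, 9]

VC = [22, 25, 21, 9]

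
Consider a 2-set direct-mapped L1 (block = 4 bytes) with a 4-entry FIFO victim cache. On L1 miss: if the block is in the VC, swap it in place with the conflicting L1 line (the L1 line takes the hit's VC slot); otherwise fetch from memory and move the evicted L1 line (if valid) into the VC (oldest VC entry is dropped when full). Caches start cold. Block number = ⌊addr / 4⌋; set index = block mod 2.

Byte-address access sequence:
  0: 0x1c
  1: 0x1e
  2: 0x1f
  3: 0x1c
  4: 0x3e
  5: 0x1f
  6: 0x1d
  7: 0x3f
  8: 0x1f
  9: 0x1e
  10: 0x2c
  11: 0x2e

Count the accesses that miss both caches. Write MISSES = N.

MISSES = 3

  [0] addr=0x1c blk=7 s=1: MISS | VC []
  [1] addr=0x1e blk=7 s=1: L1-HIT | VC []
  [2] addr=0x1f blk=7 s=1: L1-HIT | VC []
  [3] addr=0x1c blk=7 s=1: L1-HIT | VC []
  [4] addr=0x3e blk=15 s=1: MISS | VC [7]
  [5] addr=0x1f blk=7 s=1: VC-HIT | VC [15]
  [6] addr=0x1d blk=7 s=1: L1-HIT | VC [15]
  [7] addr=0x3f blk=15 s=1: VC-HIT | VC [7]
  [8] addr=0x1f blk=7 s=1: VC-HIT | VC [15]
  [9] addr=0x1e blk=7 s=1: L1-HIT | VC [15]
  [10] addr=0x2c blk=11 s=1: MISS | VC [15, 7]
  [11] addr=0x2e blk=11 s=1: L1-HIT | VC [15, 7]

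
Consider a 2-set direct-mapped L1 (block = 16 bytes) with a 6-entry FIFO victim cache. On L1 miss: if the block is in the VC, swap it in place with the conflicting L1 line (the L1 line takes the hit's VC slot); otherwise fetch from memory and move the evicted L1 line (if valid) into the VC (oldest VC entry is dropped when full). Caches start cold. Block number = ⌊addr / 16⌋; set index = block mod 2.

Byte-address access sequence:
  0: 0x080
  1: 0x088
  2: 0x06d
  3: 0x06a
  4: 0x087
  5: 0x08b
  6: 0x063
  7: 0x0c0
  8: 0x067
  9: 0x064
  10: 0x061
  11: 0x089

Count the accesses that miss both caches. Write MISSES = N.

  [0] addr=0x80 blk=8 s=0: MISS | VC []
  [1] addr=0x88 blk=8 s=0: L1-HIT | VC []
  [2] addr=0x6d blk=6 s=0: MISS | VC [8]
  [3] addr=0x6a blk=6 s=0: L1-HIT | VC [8]
  [4] addr=0x87 blk=8 s=0: VC-HIT | VC [6]
  [5] addr=0x8b blk=8 s=0: L1-HIT | VC [6]
  [6] addr=0x63 blk=6 s=0: VC-HIT | VC [8]
  [7] addr=0xc0 blk=12 s=0: MISS | VC [8, 6]
  [8] addr=0x67 blk=6 s=0: VC-HIT | VC [8, 12]
  [9] addr=0x64 blk=6 s=0: L1-HIT | VC [8, 12]
  [10] addr=0x61 blk=6 s=0: L1-HIT | VC [8, 12]
  [11] addr=0x89 blk=8 s=0: VC-HIT | VC [6, 12]

MISSES = 3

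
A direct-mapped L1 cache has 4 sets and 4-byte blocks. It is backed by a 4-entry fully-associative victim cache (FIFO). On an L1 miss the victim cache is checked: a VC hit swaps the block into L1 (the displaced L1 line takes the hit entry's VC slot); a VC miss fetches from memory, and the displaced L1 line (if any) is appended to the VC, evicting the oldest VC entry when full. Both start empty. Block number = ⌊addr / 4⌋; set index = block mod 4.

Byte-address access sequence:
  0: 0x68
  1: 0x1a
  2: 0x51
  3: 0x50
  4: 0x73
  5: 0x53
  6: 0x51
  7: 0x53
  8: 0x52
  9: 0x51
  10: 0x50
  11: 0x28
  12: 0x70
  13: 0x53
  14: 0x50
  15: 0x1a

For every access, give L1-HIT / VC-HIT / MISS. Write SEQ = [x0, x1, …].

SEQ = [MISS, MISS, MISS, L1-HIT, MISS, VC-HIT, L1-HIT, L1-HIT, L1-HIT, L1-HIT, L1-HIT, MISS, VC-HIT, VC-HIT, L1-HIT, VC-HIT]

0: 0x68 (blk 26, set 2) → MISS  vc=[]
1: 0x1a (blk 6, set 2) → MISS  vc=[26]
2: 0x51 (blk 20, set 0) → MISS  vc=[26]
3: 0x50 (blk 20, set 0) → L1-HIT  vc=[26]
4: 0x73 (blk 28, set 0) → MISS  vc=[26, 20]
5: 0x53 (blk 20, set 0) → VC-HIT  vc=[26, 28]
6: 0x51 (blk 20, set 0) → L1-HIT  vc=[26, 28]
7: 0x53 (blk 20, set 0) → L1-HIT  vc=[26, 28]
8: 0x52 (blk 20, set 0) → L1-HIT  vc=[26, 28]
9: 0x51 (blk 20, set 0) → L1-HIT  vc=[26, 28]
10: 0x50 (blk 20, set 0) → L1-HIT  vc=[26, 28]
11: 0x28 (blk 10, set 2) → MISS  vc=[26, 28, 6]
12: 0x70 (blk 28, set 0) → VC-HIT  vc=[26, 20, 6]
13: 0x53 (blk 20, set 0) → VC-HIT  vc=[26, 28, 6]
14: 0x50 (blk 20, set 0) → L1-HIT  vc=[26, 28, 6]
15: 0x1a (blk 6, set 2) → VC-HIT  vc=[26, 28, 10]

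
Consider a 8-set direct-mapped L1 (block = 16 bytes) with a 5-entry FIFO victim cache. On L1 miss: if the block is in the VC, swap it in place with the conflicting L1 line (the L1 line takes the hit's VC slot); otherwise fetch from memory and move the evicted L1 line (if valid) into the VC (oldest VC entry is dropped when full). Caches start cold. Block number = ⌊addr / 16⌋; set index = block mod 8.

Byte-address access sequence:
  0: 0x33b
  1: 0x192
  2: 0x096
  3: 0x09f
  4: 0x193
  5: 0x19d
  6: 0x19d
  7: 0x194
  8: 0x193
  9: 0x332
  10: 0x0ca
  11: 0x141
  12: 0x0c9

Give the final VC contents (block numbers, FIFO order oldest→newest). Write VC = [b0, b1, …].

#0 0x33b→b51/s3 MISS; vc=[]
#1 0x192→b25/s1 MISS; vc=[]
#2 0x96→b9/s1 MISS; vc=[25]
#3 0x9f→b9/s1 L1-HIT; vc=[25]
#4 0x193→b25/s1 VC-HIT; vc=[9]
#5 0x19d→b25/s1 L1-HIT; vc=[9]
#6 0x19d→b25/s1 L1-HIT; vc=[9]
#7 0x194→b25/s1 L1-HIT; vc=[9]
#8 0x193→b25/s1 L1-HIT; vc=[9]
#9 0x332→b51/s3 L1-HIT; vc=[9]
#10 0xca→b12/s4 MISS; vc=[9]
#11 0x141→b20/s4 MISS; vc=[9,12]
#12 0xc9→b12/s4 VC-HIT; vc=[9,20]

VC = [9, 20]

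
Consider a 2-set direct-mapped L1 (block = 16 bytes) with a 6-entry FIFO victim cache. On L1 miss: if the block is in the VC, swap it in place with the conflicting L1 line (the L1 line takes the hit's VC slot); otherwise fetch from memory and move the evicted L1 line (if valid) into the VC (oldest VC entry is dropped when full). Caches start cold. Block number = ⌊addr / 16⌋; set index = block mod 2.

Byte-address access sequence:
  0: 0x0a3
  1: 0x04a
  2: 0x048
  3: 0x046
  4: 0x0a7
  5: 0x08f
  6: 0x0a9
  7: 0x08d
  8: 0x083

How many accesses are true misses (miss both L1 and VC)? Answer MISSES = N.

MISSES = 3

0: 0xa3 (blk 10, set 0) → MISS  vc=[]
1: 0x4a (blk 4, set 0) → MISS  vc=[10]
2: 0x48 (blk 4, set 0) → L1-HIT  vc=[10]
3: 0x46 (blk 4, set 0) → L1-HIT  vc=[10]
4: 0xa7 (blk 10, set 0) → VC-HIT  vc=[4]
5: 0x8f (blk 8, set 0) → MISS  vc=[4, 10]
6: 0xa9 (blk 10, set 0) → VC-HIT  vc=[4, 8]
7: 0x8d (blk 8, set 0) → VC-HIT  vc=[4, 10]
8: 0x83 (blk 8, set 0) → L1-HIT  vc=[4, 10]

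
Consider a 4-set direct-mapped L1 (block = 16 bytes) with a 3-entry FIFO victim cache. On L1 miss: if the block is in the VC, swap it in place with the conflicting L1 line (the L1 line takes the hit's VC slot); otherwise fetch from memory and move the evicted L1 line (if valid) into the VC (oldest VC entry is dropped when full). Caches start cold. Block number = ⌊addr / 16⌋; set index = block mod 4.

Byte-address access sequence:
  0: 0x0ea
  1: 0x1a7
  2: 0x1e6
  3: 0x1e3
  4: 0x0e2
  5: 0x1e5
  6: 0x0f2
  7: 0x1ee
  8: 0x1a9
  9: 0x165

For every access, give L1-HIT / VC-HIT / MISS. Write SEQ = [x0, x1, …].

0: 0xea (blk 14, set 2) → MISS  vc=[]
1: 0x1a7 (blk 26, set 2) → MISS  vc=[14]
2: 0x1e6 (blk 30, set 2) → MISS  vc=[14, 26]
3: 0x1e3 (blk 30, set 2) → L1-HIT  vc=[14, 26]
4: 0xe2 (blk 14, set 2) → VC-HIT  vc=[30, 26]
5: 0x1e5 (blk 30, set 2) → VC-HIT  vc=[14, 26]
6: 0xf2 (blk 15, set 3) → MISS  vc=[14, 26]
7: 0x1ee (blk 30, set 2) → L1-HIT  vc=[14, 26]
8: 0x1a9 (blk 26, set 2) → VC-HIT  vc=[14, 30]
9: 0x165 (blk 22, set 2) → MISS  vc=[14, 30, 26]

SEQ = [MISS, MISS, MISS, L1-HIT, VC-HIT, VC-HIT, MISS, L1-HIT, VC-HIT, MISS]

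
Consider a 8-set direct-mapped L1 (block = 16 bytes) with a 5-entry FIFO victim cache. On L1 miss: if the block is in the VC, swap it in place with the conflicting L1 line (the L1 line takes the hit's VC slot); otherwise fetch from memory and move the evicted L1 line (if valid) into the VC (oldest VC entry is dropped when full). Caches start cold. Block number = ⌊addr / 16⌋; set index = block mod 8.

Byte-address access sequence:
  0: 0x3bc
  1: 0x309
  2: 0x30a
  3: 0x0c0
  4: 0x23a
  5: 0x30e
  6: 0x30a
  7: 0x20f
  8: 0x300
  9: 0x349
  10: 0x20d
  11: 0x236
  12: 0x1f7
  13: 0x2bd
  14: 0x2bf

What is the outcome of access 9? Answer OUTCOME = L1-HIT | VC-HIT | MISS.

OUTCOME = MISS

  [0] addr=0x3bc blk=59 s=3: MISS | VC []
  [1] addr=0x309 blk=48 s=0: MISS | VC []
  [2] addr=0x30a blk=48 s=0: L1-HIT | VC []
  [3] addr=0xc0 blk=12 s=4: MISS | VC []
  [4] addr=0x23a blk=35 s=3: MISS | VC [59]
  [5] addr=0x30e blk=48 s=0: L1-HIT | VC [59]
  [6] addr=0x30a blk=48 s=0: L1-HIT | VC [59]
  [7] addr=0x20f blk=32 s=0: MISS | VC [59, 48]
  [8] addr=0x300 blk=48 s=0: VC-HIT | VC [59, 32]
  [9] addr=0x349 blk=52 s=4: MISS | VC [59, 32, 12]
  [10] addr=0x20d blk=32 s=0: VC-HIT | VC [59, 48, 12]
  [11] addr=0x236 blk=35 s=3: L1-HIT | VC [59, 48, 12]
  [12] addr=0x1f7 blk=31 s=7: MISS | VC [59, 48, 12]
  [13] addr=0x2bd blk=43 s=3: MISS | VC [59, 48, 12, 35]
  [14] addr=0x2bf blk=43 s=3: L1-HIT | VC [59, 48, 12, 35]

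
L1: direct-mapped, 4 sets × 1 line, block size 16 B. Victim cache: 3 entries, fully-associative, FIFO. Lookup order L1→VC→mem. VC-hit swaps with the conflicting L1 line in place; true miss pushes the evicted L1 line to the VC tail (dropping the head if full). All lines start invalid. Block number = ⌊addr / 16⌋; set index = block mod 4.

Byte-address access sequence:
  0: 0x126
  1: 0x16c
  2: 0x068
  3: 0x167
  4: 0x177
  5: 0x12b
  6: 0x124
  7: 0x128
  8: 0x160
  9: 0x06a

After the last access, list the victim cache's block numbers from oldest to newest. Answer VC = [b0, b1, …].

VC = [18, 22]

  [0] addr=0x126 blk=18 s=2: MISS | VC []
  [1] addr=0x16c blk=22 s=2: MISS | VC [18]
  [2] addr=0x68 blk=6 s=2: MISS | VC [18, 22]
  [3] addr=0x167 blk=22 s=2: VC-HIT | VC [18, 6]
  [4] addr=0x177 blk=23 s=3: MISS | VC [18, 6]
  [5] addr=0x12b blk=18 s=2: VC-HIT | VC [22, 6]
  [6] addr=0x124 blk=18 s=2: L1-HIT | VC [22, 6]
  [7] addr=0x128 blk=18 s=2: L1-HIT | VC [22, 6]
  [8] addr=0x160 blk=22 s=2: VC-HIT | VC [18, 6]
  [9] addr=0x6a blk=6 s=2: VC-HIT | VC [18, 22]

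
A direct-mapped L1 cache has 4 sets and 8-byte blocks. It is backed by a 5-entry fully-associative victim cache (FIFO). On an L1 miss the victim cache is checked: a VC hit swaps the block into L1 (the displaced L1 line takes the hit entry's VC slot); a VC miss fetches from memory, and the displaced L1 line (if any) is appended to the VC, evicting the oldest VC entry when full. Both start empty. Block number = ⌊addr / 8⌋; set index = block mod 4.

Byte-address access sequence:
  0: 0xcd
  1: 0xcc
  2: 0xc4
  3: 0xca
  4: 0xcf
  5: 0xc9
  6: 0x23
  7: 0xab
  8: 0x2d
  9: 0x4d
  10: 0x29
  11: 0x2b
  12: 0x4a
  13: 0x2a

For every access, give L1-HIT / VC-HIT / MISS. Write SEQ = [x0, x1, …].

SEQ = [MISS, L1-HIT, MISS, L1-HIT, L1-HIT, L1-HIT, MISS, MISS, MISS, MISS, VC-HIT, L1-HIT, VC-HIT, VC-HIT]

  [0] addr=0xcd blk=25 s=1: MISS | VC []
  [1] addr=0xcc blk=25 s=1: L1-HIT | VC []
  [2] addr=0xc4 blk=24 s=0: MISS | VC []
  [3] addr=0xca blk=25 s=1: L1-HIT | VC []
  [4] addr=0xcf blk=25 s=1: L1-HIT | VC []
  [5] addr=0xc9 blk=25 s=1: L1-HIT | VC []
  [6] addr=0x23 blk=4 s=0: MISS | VC [24]
  [7] addr=0xab blk=21 s=1: MISS | VC [24, 25]
  [8] addr=0x2d blk=5 s=1: MISS | VC [24, 25, 21]
  [9] addr=0x4d blk=9 s=1: MISS | VC [24, 25, 21, 5]
  [10] addr=0x29 blk=5 s=1: VC-HIT | VC [24, 25, 21, 9]
  [11] addr=0x2b blk=5 s=1: L1-HIT | VC [24, 25, 21, 9]
  [12] addr=0x4a blk=9 s=1: VC-HIT | VC [24, 25, 21, 5]
  [13] addr=0x2a blk=5 s=1: VC-HIT | VC [24, 25, 21, 9]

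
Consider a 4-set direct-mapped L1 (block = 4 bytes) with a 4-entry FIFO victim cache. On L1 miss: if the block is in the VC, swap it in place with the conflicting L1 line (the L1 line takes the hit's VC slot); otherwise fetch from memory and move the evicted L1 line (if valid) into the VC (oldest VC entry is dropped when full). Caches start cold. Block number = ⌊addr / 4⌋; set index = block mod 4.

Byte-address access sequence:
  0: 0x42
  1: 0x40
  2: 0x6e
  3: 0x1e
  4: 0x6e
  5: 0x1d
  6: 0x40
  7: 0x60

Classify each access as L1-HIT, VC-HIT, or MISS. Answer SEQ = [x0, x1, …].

0: 0x42 (blk 16, set 0) → MISS  vc=[]
1: 0x40 (blk 16, set 0) → L1-HIT  vc=[]
2: 0x6e (blk 27, set 3) → MISS  vc=[]
3: 0x1e (blk 7, set 3) → MISS  vc=[27]
4: 0x6e (blk 27, set 3) → VC-HIT  vc=[7]
5: 0x1d (blk 7, set 3) → VC-HIT  vc=[27]
6: 0x40 (blk 16, set 0) → L1-HIT  vc=[27]
7: 0x60 (blk 24, set 0) → MISS  vc=[27, 16]

SEQ = [MISS, L1-HIT, MISS, MISS, VC-HIT, VC-HIT, L1-HIT, MISS]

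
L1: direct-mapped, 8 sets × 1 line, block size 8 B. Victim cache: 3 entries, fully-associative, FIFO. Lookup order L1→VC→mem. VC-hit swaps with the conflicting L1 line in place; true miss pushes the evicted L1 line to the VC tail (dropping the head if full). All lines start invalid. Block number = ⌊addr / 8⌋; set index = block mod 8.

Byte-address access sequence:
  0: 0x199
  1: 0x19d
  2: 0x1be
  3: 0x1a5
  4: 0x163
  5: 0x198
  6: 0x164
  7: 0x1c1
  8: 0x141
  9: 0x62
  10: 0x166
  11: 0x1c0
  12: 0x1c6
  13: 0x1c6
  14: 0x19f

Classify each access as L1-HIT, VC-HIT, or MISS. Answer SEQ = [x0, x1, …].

SEQ = [MISS, L1-HIT, MISS, MISS, MISS, L1-HIT, L1-HIT, MISS, MISS, MISS, VC-HIT, VC-HIT, L1-HIT, L1-HIT, L1-HIT]

0: 0x199 (blk 51, set 3) → MISS  vc=[]
1: 0x19d (blk 51, set 3) → L1-HIT  vc=[]
2: 0x1be (blk 55, set 7) → MISS  vc=[]
3: 0x1a5 (blk 52, set 4) → MISS  vc=[]
4: 0x163 (blk 44, set 4) → MISS  vc=[52]
5: 0x198 (blk 51, set 3) → L1-HIT  vc=[52]
6: 0x164 (blk 44, set 4) → L1-HIT  vc=[52]
7: 0x1c1 (blk 56, set 0) → MISS  vc=[52]
8: 0x141 (blk 40, set 0) → MISS  vc=[52, 56]
9: 0x62 (blk 12, set 4) → MISS  vc=[52, 56, 44]
10: 0x166 (blk 44, set 4) → VC-HIT  vc=[52, 56, 12]
11: 0x1c0 (blk 56, set 0) → VC-HIT  vc=[52, 40, 12]
12: 0x1c6 (blk 56, set 0) → L1-HIT  vc=[52, 40, 12]
13: 0x1c6 (blk 56, set 0) → L1-HIT  vc=[52, 40, 12]
14: 0x19f (blk 51, set 3) → L1-HIT  vc=[52, 40, 12]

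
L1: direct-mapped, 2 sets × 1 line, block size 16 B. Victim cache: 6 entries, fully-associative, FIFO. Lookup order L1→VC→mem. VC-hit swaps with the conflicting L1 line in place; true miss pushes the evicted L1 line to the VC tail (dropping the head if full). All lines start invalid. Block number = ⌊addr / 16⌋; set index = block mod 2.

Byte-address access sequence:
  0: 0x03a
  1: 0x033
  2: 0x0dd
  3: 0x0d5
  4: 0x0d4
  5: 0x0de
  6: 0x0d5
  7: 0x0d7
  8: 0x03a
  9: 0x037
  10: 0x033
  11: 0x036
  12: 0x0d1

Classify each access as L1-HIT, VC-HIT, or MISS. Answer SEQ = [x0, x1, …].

0: 0x3a (blk 3, set 1) → MISS  vc=[]
1: 0x33 (blk 3, set 1) → L1-HIT  vc=[]
2: 0xdd (blk 13, set 1) → MISS  vc=[3]
3: 0xd5 (blk 13, set 1) → L1-HIT  vc=[3]
4: 0xd4 (blk 13, set 1) → L1-HIT  vc=[3]
5: 0xde (blk 13, set 1) → L1-HIT  vc=[3]
6: 0xd5 (blk 13, set 1) → L1-HIT  vc=[3]
7: 0xd7 (blk 13, set 1) → L1-HIT  vc=[3]
8: 0x3a (blk 3, set 1) → VC-HIT  vc=[13]
9: 0x37 (blk 3, set 1) → L1-HIT  vc=[13]
10: 0x33 (blk 3, set 1) → L1-HIT  vc=[13]
11: 0x36 (blk 3, set 1) → L1-HIT  vc=[13]
12: 0xd1 (blk 13, set 1) → VC-HIT  vc=[3]

SEQ = [MISS, L1-HIT, MISS, L1-HIT, L1-HIT, L1-HIT, L1-HIT, L1-HIT, VC-HIT, L1-HIT, L1-HIT, L1-HIT, VC-HIT]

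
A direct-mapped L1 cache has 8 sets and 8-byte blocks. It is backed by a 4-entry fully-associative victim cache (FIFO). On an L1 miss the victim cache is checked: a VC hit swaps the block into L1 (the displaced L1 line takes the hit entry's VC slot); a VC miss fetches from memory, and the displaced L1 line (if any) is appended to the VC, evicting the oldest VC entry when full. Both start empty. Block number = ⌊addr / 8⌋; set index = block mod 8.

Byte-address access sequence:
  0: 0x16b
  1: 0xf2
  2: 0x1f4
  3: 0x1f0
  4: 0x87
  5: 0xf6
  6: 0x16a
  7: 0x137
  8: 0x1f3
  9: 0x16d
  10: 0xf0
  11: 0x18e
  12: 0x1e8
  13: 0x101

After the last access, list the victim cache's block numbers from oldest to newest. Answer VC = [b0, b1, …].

  [0] addr=0x16b blk=45 s=5: MISS | VC []
  [1] addr=0xf2 blk=30 s=6: MISS | VC []
  [2] addr=0x1f4 blk=62 s=6: MISS | VC [30]
  [3] addr=0x1f0 blk=62 s=6: L1-HIT | VC [30]
  [4] addr=0x87 blk=16 s=0: MISS | VC [30]
  [5] addr=0xf6 blk=30 s=6: VC-HIT | VC [62]
  [6] addr=0x16a blk=45 s=5: L1-HIT | VC [62]
  [7] addr=0x137 blk=38 s=6: MISS | VC [62, 30]
  [8] addr=0x1f3 blk=62 s=6: VC-HIT | VC [38, 30]
  [9] addr=0x16d blk=45 s=5: L1-HIT | VC [38, 30]
  [10] addr=0xf0 blk=30 s=6: VC-HIT | VC [38, 62]
  [11] addr=0x18e blk=49 s=1: MISS | VC [38, 62]
  [12] addr=0x1e8 blk=61 s=5: MISS | VC [38, 62, 45]
  [13] addr=0x101 blk=32 s=0: MISS | VC [38, 62, 45, 16]

VC = [38, 62, 45, 16]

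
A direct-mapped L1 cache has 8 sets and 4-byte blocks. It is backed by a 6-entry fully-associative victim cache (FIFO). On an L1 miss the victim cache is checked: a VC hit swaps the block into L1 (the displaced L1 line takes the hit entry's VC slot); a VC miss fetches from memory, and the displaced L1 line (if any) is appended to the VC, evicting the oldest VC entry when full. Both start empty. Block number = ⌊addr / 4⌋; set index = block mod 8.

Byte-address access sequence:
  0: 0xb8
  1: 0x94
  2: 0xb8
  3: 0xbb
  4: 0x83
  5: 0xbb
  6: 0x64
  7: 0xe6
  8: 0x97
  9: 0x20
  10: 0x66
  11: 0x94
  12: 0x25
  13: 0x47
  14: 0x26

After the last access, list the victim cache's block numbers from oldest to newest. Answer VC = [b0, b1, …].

0: 0xb8 (blk 46, set 6) → MISS  vc=[]
1: 0x94 (blk 37, set 5) → MISS  vc=[]
2: 0xb8 (blk 46, set 6) → L1-HIT  vc=[]
3: 0xbb (blk 46, set 6) → L1-HIT  vc=[]
4: 0x83 (blk 32, set 0) → MISS  vc=[]
5: 0xbb (blk 46, set 6) → L1-HIT  vc=[]
6: 0x64 (blk 25, set 1) → MISS  vc=[]
7: 0xe6 (blk 57, set 1) → MISS  vc=[25]
8: 0x97 (blk 37, set 5) → L1-HIT  vc=[25]
9: 0x20 (blk 8, set 0) → MISS  vc=[25, 32]
10: 0x66 (blk 25, set 1) → VC-HIT  vc=[57, 32]
11: 0x94 (blk 37, set 5) → L1-HIT  vc=[57, 32]
12: 0x25 (blk 9, set 1) → MISS  vc=[57, 32, 25]
13: 0x47 (blk 17, set 1) → MISS  vc=[57, 32, 25, 9]
14: 0x26 (blk 9, set 1) → VC-HIT  vc=[57, 32, 25, 17]

VC = [57, 32, 25, 17]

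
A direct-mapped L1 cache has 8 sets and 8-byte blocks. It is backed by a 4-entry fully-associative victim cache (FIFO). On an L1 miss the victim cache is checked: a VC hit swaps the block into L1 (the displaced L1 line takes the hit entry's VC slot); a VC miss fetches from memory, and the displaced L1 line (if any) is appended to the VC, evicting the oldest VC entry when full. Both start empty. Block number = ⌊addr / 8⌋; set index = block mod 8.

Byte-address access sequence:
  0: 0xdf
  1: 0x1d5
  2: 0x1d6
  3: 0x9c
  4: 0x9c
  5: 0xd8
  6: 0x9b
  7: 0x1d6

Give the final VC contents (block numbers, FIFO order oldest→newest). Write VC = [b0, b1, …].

0: 0xdf (blk 27, set 3) → MISS  vc=[]
1: 0x1d5 (blk 58, set 2) → MISS  vc=[]
2: 0x1d6 (blk 58, set 2) → L1-HIT  vc=[]
3: 0x9c (blk 19, set 3) → MISS  vc=[27]
4: 0x9c (blk 19, set 3) → L1-HIT  vc=[27]
5: 0xd8 (blk 27, set 3) → VC-HIT  vc=[19]
6: 0x9b (blk 19, set 3) → VC-HIT  vc=[27]
7: 0x1d6 (blk 58, set 2) → L1-HIT  vc=[27]

VC = [27]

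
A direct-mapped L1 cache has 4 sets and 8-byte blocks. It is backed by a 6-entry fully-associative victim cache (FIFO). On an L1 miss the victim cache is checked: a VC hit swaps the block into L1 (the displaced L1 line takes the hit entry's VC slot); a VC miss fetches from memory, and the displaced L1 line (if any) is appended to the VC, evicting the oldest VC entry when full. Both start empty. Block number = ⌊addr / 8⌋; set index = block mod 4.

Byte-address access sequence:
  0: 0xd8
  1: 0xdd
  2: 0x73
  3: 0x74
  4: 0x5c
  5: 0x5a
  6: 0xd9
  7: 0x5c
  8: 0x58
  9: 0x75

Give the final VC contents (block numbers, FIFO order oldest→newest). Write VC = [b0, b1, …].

VC = [27]

#0 0xd8→b27/s3 MISS; vc=[]
#1 0xdd→b27/s3 L1-HIT; vc=[]
#2 0x73→b14/s2 MISS; vc=[]
#3 0x74→b14/s2 L1-HIT; vc=[]
#4 0x5c→b11/s3 MISS; vc=[27]
#5 0x5a→b11/s3 L1-HIT; vc=[27]
#6 0xd9→b27/s3 VC-HIT; vc=[11]
#7 0x5c→b11/s3 VC-HIT; vc=[27]
#8 0x58→b11/s3 L1-HIT; vc=[27]
#9 0x75→b14/s2 L1-HIT; vc=[27]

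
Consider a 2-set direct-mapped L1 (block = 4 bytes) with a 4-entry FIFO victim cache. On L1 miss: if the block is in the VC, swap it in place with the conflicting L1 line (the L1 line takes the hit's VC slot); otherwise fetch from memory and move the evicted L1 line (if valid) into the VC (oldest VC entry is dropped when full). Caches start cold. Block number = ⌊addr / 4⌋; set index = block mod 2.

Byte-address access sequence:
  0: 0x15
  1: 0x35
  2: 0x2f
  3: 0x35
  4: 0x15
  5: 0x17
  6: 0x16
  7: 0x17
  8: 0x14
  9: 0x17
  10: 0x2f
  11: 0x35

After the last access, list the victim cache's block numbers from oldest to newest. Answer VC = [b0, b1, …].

VC = [11, 5]

0: 0x15 (blk 5, set 1) → MISS  vc=[]
1: 0x35 (blk 13, set 1) → MISS  vc=[5]
2: 0x2f (blk 11, set 1) → MISS  vc=[5, 13]
3: 0x35 (blk 13, set 1) → VC-HIT  vc=[5, 11]
4: 0x15 (blk 5, set 1) → VC-HIT  vc=[13, 11]
5: 0x17 (blk 5, set 1) → L1-HIT  vc=[13, 11]
6: 0x16 (blk 5, set 1) → L1-HIT  vc=[13, 11]
7: 0x17 (blk 5, set 1) → L1-HIT  vc=[13, 11]
8: 0x14 (blk 5, set 1) → L1-HIT  vc=[13, 11]
9: 0x17 (blk 5, set 1) → L1-HIT  vc=[13, 11]
10: 0x2f (blk 11, set 1) → VC-HIT  vc=[13, 5]
11: 0x35 (blk 13, set 1) → VC-HIT  vc=[11, 5]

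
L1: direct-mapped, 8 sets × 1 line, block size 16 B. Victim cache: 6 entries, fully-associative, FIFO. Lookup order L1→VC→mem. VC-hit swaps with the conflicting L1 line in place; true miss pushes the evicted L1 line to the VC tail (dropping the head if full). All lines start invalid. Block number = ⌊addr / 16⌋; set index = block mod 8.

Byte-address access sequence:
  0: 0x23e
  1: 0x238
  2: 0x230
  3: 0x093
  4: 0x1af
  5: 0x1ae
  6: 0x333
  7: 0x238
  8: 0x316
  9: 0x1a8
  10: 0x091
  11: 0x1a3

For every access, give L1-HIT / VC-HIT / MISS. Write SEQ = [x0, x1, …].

SEQ = [MISS, L1-HIT, L1-HIT, MISS, MISS, L1-HIT, MISS, VC-HIT, MISS, L1-HIT, VC-HIT, L1-HIT]

#0 0x23e→b35/s3 MISS; vc=[]
#1 0x238→b35/s3 L1-HIT; vc=[]
#2 0x230→b35/s3 L1-HIT; vc=[]
#3 0x93→b9/s1 MISS; vc=[]
#4 0x1af→b26/s2 MISS; vc=[]
#5 0x1ae→b26/s2 L1-HIT; vc=[]
#6 0x333→b51/s3 MISS; vc=[35]
#7 0x238→b35/s3 VC-HIT; vc=[51]
#8 0x316→b49/s1 MISS; vc=[51,9]
#9 0x1a8→b26/s2 L1-HIT; vc=[51,9]
#10 0x91→b9/s1 VC-HIT; vc=[51,49]
#11 0x1a3→b26/s2 L1-HIT; vc=[51,49]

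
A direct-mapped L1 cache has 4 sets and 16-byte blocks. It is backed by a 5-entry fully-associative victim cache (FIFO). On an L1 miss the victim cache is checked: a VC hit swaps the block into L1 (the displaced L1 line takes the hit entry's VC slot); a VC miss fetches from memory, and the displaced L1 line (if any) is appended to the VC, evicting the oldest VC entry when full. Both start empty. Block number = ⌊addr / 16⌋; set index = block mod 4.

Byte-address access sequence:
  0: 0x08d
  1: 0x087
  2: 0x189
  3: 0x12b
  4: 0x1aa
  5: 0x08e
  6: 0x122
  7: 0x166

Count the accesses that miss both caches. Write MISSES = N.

MISSES = 5

0: 0x8d (blk 8, set 0) → MISS  vc=[]
1: 0x87 (blk 8, set 0) → L1-HIT  vc=[]
2: 0x189 (blk 24, set 0) → MISS  vc=[8]
3: 0x12b (blk 18, set 2) → MISS  vc=[8]
4: 0x1aa (blk 26, set 2) → MISS  vc=[8, 18]
5: 0x8e (blk 8, set 0) → VC-HIT  vc=[24, 18]
6: 0x122 (blk 18, set 2) → VC-HIT  vc=[24, 26]
7: 0x166 (blk 22, set 2) → MISS  vc=[24, 26, 18]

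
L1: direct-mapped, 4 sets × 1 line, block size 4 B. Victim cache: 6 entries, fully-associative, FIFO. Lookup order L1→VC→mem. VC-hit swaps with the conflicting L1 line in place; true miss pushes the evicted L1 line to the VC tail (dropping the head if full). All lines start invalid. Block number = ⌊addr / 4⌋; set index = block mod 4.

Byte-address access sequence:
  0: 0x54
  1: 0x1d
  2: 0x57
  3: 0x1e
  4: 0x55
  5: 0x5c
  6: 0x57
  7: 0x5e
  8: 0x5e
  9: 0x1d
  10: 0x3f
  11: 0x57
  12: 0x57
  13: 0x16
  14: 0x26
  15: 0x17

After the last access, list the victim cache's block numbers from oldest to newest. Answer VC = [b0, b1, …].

VC = [23, 7, 21, 9]

0: 0x54 (blk 21, set 1) → MISS  vc=[]
1: 0x1d (blk 7, set 3) → MISS  vc=[]
2: 0x57 (blk 21, set 1) → L1-HIT  vc=[]
3: 0x1e (blk 7, set 3) → L1-HIT  vc=[]
4: 0x55 (blk 21, set 1) → L1-HIT  vc=[]
5: 0x5c (blk 23, set 3) → MISS  vc=[7]
6: 0x57 (blk 21, set 1) → L1-HIT  vc=[7]
7: 0x5e (blk 23, set 3) → L1-HIT  vc=[7]
8: 0x5e (blk 23, set 3) → L1-HIT  vc=[7]
9: 0x1d (blk 7, set 3) → VC-HIT  vc=[23]
10: 0x3f (blk 15, set 3) → MISS  vc=[23, 7]
11: 0x57 (blk 21, set 1) → L1-HIT  vc=[23, 7]
12: 0x57 (blk 21, set 1) → L1-HIT  vc=[23, 7]
13: 0x16 (blk 5, set 1) → MISS  vc=[23, 7, 21]
14: 0x26 (blk 9, set 1) → MISS  vc=[23, 7, 21, 5]
15: 0x17 (blk 5, set 1) → VC-HIT  vc=[23, 7, 21, 9]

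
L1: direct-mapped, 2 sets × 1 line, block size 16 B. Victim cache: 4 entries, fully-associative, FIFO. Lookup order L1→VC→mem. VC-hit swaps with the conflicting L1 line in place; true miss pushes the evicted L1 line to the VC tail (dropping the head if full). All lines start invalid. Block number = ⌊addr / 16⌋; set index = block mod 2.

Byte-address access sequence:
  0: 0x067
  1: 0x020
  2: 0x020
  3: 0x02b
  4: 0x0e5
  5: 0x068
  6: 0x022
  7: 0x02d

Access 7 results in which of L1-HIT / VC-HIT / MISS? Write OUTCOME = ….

OUTCOME = L1-HIT

  [0] addr=0x67 blk=6 s=0: MISS | VC []
  [1] addr=0x20 blk=2 s=0: MISS | VC [6]
  [2] addr=0x20 blk=2 s=0: L1-HIT | VC [6]
  [3] addr=0x2b blk=2 s=0: L1-HIT | VC [6]
  [4] addr=0xe5 blk=14 s=0: MISS | VC [6, 2]
  [5] addr=0x68 blk=6 s=0: VC-HIT | VC [14, 2]
  [6] addr=0x22 blk=2 s=0: VC-HIT | VC [14, 6]
  [7] addr=0x2d blk=2 s=0: L1-HIT | VC [14, 6]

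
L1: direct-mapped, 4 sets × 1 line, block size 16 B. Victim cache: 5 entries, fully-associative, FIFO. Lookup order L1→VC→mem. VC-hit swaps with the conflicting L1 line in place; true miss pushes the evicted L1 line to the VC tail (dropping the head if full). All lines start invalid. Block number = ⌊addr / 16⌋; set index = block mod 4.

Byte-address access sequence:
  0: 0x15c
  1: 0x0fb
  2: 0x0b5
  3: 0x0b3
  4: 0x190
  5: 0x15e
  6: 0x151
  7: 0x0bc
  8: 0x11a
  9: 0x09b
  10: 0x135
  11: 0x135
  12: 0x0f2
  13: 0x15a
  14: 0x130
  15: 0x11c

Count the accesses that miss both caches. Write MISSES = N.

MISSES = 7

0: 0x15c (blk 21, set 1) → MISS  vc=[]
1: 0xfb (blk 15, set 3) → MISS  vc=[]
2: 0xb5 (blk 11, set 3) → MISS  vc=[15]
3: 0xb3 (blk 11, set 3) → L1-HIT  vc=[15]
4: 0x190 (blk 25, set 1) → MISS  vc=[15, 21]
5: 0x15e (blk 21, set 1) → VC-HIT  vc=[15, 25]
6: 0x151 (blk 21, set 1) → L1-HIT  vc=[15, 25]
7: 0xbc (blk 11, set 3) → L1-HIT  vc=[15, 25]
8: 0x11a (blk 17, set 1) → MISS  vc=[15, 25, 21]
9: 0x9b (blk 9, set 1) → MISS  vc=[15, 25, 21, 17]
10: 0x135 (blk 19, set 3) → MISS  vc=[15, 25, 21, 17, 11]
11: 0x135 (blk 19, set 3) → L1-HIT  vc=[15, 25, 21, 17, 11]
12: 0xf2 (blk 15, set 3) → VC-HIT  vc=[19, 25, 21, 17, 11]
13: 0x15a (blk 21, set 1) → VC-HIT  vc=[19, 25, 9, 17, 11]
14: 0x130 (blk 19, set 3) → VC-HIT  vc=[15, 25, 9, 17, 11]
15: 0x11c (blk 17, set 1) → VC-HIT  vc=[15, 25, 9, 21, 11]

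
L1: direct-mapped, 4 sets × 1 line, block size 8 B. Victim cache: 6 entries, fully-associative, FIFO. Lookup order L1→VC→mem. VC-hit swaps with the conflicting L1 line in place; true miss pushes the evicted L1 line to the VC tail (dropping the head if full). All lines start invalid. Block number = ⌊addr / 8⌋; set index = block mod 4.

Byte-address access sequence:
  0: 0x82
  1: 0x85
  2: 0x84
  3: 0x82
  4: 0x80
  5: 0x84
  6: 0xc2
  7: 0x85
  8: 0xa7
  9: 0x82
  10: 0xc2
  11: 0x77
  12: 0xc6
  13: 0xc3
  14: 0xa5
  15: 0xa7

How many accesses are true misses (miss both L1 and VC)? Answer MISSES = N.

  [0] addr=0x82 blk=16 s=0: MISS | VC []
  [1] addr=0x85 blk=16 s=0: L1-HIT | VC []
  [2] addr=0x84 blk=16 s=0: L1-HIT | VC []
  [3] addr=0x82 blk=16 s=0: L1-HIT | VC []
  [4] addr=0x80 blk=16 s=0: L1-HIT | VC []
  [5] addr=0x84 blk=16 s=0: L1-HIT | VC []
  [6] addr=0xc2 blk=24 s=0: MISS | VC [16]
  [7] addr=0x85 blk=16 s=0: VC-HIT | VC [24]
  [8] addr=0xa7 blk=20 s=0: MISS | VC [24, 16]
  [9] addr=0x82 blk=16 s=0: VC-HIT | VC [24, 20]
  [10] addr=0xc2 blk=24 s=0: VC-HIT | VC [16, 20]
  [11] addr=0x77 blk=14 s=2: MISS | VC [16, 20]
  [12] addr=0xc6 blk=24 s=0: L1-HIT | VC [16, 20]
  [13] addr=0xc3 blk=24 s=0: L1-HIT | VC [16, 20]
  [14] addr=0xa5 blk=20 s=0: VC-HIT | VC [16, 24]
  [15] addr=0xa7 blk=20 s=0: L1-HIT | VC [16, 24]

MISSES = 4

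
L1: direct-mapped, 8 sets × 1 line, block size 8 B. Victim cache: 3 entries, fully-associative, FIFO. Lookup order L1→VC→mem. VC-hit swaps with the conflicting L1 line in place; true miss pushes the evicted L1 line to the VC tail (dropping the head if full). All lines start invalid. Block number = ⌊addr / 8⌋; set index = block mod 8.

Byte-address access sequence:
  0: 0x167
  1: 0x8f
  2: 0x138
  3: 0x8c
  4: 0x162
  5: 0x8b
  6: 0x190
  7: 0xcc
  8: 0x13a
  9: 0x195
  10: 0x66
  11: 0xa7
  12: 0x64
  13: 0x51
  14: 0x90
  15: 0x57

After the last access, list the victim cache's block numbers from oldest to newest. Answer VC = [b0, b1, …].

  [0] addr=0x167 blk=44 s=4: MISS | VC []
  [1] addr=0x8f blk=17 s=1: MISS | VC []
  [2] addr=0x138 blk=39 s=7: MISS | VC []
  [3] addr=0x8c blk=17 s=1: L1-HIT | VC []
  [4] addr=0x162 blk=44 s=4: L1-HIT | VC []
  [5] addr=0x8b blk=17 s=1: L1-HIT | VC []
  [6] addr=0x190 blk=50 s=2: MISS | VC []
  [7] addr=0xcc blk=25 s=1: MISS | VC [17]
  [8] addr=0x13a blk=39 s=7: L1-HIT | VC [17]
  [9] addr=0x195 blk=50 s=2: L1-HIT | VC [17]
  [10] addr=0x66 blk=12 s=4: MISS | VC [17, 44]
  [11] addr=0xa7 blk=20 s=4: MISS | VC [17, 44, 12]
  [12] addr=0x64 blk=12 s=4: VC-HIT | VC [17, 44, 20]
  [13] addr=0x51 blk=10 s=2: MISS | VC [44, 20, 50]
  [14] addr=0x90 blk=18 s=2: MISS | VC [20, 50, 10]
  [15] addr=0x57 blk=10 s=2: VC-HIT | VC [20, 50, 18]

VC = [20, 50, 18]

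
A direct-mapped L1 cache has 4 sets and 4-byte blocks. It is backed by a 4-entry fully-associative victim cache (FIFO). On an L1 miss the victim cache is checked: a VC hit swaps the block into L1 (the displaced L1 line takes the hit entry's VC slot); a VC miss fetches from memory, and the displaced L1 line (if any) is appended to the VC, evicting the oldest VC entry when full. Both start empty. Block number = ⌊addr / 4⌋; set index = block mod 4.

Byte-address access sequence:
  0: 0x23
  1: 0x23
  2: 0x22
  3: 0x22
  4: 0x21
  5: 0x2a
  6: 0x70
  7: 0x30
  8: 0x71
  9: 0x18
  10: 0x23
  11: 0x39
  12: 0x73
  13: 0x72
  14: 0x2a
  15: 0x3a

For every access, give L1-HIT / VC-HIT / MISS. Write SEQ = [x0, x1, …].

SEQ = [MISS, L1-HIT, L1-HIT, L1-HIT, L1-HIT, MISS, MISS, MISS, VC-HIT, MISS, VC-HIT, MISS, VC-HIT, L1-HIT, VC-HIT, VC-HIT]

#0 0x23→b8/s0 MISS; vc=[]
#1 0x23→b8/s0 L1-HIT; vc=[]
#2 0x22→b8/s0 L1-HIT; vc=[]
#3 0x22→b8/s0 L1-HIT; vc=[]
#4 0x21→b8/s0 L1-HIT; vc=[]
#5 0x2a→b10/s2 MISS; vc=[]
#6 0x70→b28/s0 MISS; vc=[8]
#7 0x30→b12/s0 MISS; vc=[8,28]
#8 0x71→b28/s0 VC-HIT; vc=[8,12]
#9 0x18→b6/s2 MISS; vc=[8,12,10]
#10 0x23→b8/s0 VC-HIT; vc=[28,12,10]
#11 0x39→b14/s2 MISS; vc=[28,12,10,6]
#12 0x73→b28/s0 VC-HIT; vc=[8,12,10,6]
#13 0x72→b28/s0 L1-HIT; vc=[8,12,10,6]
#14 0x2a→b10/s2 VC-HIT; vc=[8,12,14,6]
#15 0x3a→b14/s2 VC-HIT; vc=[8,12,10,6]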